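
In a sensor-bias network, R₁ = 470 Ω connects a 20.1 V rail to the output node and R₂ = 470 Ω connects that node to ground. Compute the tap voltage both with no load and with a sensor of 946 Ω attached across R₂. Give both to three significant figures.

Unloaded: 10.1 V; loaded: 8.05 V

Open-circuit: V = 20.1 × 470/(470 + 470) = 10.1 V.
With the load, R₂ becomes R₂‖R_L = 314.0 Ω, so V = 20.1 × 314.0/784.0 = 8.05 V.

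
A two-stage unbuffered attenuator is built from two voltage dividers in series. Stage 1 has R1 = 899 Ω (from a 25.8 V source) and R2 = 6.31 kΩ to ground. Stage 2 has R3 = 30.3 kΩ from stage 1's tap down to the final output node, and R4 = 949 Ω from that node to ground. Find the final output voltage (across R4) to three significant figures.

V_out ≈ 0.669 V

Stage 2 presents R3+R4 = 31250 Ω as a load on stage 1's tap.
Stage 1's lower leg becomes R2‖(R3+R4) = 5250 Ω, so V_mid = 25.8 × 5250/6149 = 22.03 V.
Stage 2 is itself unloaded: V_out = V_mid × R4/(R3+R4) = 22.03 × 949/31250 = 0.669 V.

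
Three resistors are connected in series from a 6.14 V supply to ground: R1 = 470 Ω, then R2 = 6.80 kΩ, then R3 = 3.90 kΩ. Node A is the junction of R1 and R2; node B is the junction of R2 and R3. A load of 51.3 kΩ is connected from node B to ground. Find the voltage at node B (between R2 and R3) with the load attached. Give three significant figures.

V ≈ 2.04 V

At node B, R3 is in parallel with the load: R3‖R_L = 3624 Ω.
Below node A the resistance is R2 + (R3‖R_L) = 10420 Ω, so V_A = 6.14 × 10420/10890 = 5.875 V.
Then V_B = V_A × (R3‖R_L)/(R2 + R3‖R_L) = 5.875 × 3624/10420 = 2.04 V.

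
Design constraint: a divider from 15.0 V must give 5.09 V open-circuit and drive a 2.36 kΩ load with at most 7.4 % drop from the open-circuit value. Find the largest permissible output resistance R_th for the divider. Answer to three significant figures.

R_th ≤ 189 Ω

Loading drop = R_th/(R_th + R_L) ≤ 0.0740, so R_th ≤ R_L · ε/(1−ε) = 2.36 kΩ × 0.0740/0.9260 = 189 Ω.
(Any R1, R2 with R2/(R1+R2) = 0.339 and R1‖R2 ≤ 189 Ω will meet the spec.)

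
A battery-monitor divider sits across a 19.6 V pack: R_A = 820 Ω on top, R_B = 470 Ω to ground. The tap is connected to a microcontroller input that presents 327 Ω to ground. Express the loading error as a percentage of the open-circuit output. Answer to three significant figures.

47.7 %

The divider's output (Thévenin) resistance is R_A‖R_B = 298.8 Ω.
Fractional drop under load = R_th/(R_th + R_L) = 298.8 / (298.8 + 327) = 0.4774.
So the output falls by 47.7 %.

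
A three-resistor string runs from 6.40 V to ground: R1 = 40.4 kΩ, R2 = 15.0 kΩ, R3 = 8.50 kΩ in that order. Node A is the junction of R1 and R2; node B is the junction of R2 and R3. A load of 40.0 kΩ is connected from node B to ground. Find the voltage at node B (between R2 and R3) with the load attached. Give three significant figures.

V ≈ 0.719 V

At node B, R3 is in parallel with the load: R3‖R_L = 7.010 kΩ.
Below node A the resistance is R2 + (R3‖R_L) = 22.01 kΩ, so V_A = 6.40 × 22.01/62.41 = 2.257 V.
Then V_B = V_A × (R3‖R_L)/(R2 + R3‖R_L) = 2.257 × 7.010/22.01 = 0.719 V.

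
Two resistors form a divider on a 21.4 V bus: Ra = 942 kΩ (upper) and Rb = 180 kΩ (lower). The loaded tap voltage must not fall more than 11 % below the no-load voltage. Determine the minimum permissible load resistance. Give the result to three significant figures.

Output resistance R_th = Ra‖Rb = (942 × 180)/1122 = 151.1 kΩ.
The fractional drop is R_th/(R_th + R_L); requiring this ≤ 0.110 gives R_L ≥ R_th(1/0.110 − 1) = 151.1 × 8.091 = 1.22 MΩ.

R_L(min) ≈ 1.22 MΩ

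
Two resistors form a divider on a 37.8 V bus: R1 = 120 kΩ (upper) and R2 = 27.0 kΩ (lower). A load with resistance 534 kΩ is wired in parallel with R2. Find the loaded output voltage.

The load sits in parallel with R2: R2‖R_L = (27.0 × 534) / (27.0 + 534) = 25.70 kΩ.
V_out = 37.8 × 25.70 / (120 + 25.70) = 37.8 × 25.70/145.7 = 6.67 V.

V_out ≈ 6.67 V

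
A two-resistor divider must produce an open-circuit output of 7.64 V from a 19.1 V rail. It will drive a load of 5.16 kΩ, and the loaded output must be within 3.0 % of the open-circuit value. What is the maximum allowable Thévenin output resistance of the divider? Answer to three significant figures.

R_th ≤ 160 Ω

Loading drop = R_th/(R_th + R_L) ≤ 0.0300, so R_th ≤ R_L · ε/(1−ε) = 5.16 kΩ × 0.0300/0.9700 = 160 Ω.
(Any R1, R2 with R2/(R1+R2) = 0.400 and R1‖R2 ≤ 160 Ω will meet the spec.)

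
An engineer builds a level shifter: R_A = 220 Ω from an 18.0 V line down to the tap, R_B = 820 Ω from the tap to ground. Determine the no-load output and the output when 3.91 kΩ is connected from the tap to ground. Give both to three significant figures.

Open-circuit: V = 18.0 × 820/(220 + 820) = 14.2 V.
With the load, R_B becomes R_B‖R_L = 677.8 Ω, so V = 18.0 × 677.8/897.8 = 13.6 V.

Unloaded: 14.2 V; loaded: 13.6 V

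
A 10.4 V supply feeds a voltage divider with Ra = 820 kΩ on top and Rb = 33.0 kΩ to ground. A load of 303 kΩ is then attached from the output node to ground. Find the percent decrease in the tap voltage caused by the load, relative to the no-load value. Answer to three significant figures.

9.48 %

The divider's output (Thévenin) resistance is Ra‖Rb = 31.72 kΩ.
Fractional drop under load = R_th/(R_th + R_L) = 31.72 / (31.72 + 303) = 0.09477.
So the output falls by 9.48 %.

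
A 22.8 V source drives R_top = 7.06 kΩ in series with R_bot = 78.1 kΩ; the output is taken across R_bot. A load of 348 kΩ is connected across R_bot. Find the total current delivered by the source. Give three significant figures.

R_bot‖R_L = 63.79 kΩ, so the source sees R_top + R_bot‖R_L = 70.85 kΩ.
I = 22.8 V / 70.85 kΩ = 0.322 mA.

I ≈ 0.322 mA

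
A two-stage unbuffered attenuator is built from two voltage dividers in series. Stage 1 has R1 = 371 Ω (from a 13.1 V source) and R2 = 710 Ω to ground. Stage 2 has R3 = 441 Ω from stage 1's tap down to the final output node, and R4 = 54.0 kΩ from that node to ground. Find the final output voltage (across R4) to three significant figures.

V_out ≈ 8.50 V

Stage 2 presents R3+R4 = 54440 Ω as a load on stage 1's tap.
Stage 1's lower leg becomes R2‖(R3+R4) = 700.9 Ω, so V_mid = 13.1 × 700.9/1072 = 8.566 V.
Stage 2 is itself unloaded: V_out = V_mid × R4/(R3+R4) = 8.566 × 54000/54440 = 8.50 V.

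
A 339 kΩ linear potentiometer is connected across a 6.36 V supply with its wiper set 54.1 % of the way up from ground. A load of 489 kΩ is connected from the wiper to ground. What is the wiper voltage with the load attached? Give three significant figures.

The wiper splits the pot into (1−α)R = 155.6 kΩ above and αR = 183.4 kΩ below.
Lower section ‖ load = 133.4 kΩ.
V_wiper = 6.36 × 133.4/(155.6 + 133.4) = 2.94 V.

V ≈ 2.94 V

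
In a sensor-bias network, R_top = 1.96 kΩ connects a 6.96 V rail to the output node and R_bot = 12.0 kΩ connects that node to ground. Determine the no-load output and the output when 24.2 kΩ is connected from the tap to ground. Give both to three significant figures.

Open-circuit: V = 6.96 × 12.0/(1.96 + 12.0) = 5.98 V.
With the load, R_bot becomes R_bot‖R_L = 8.022 kΩ, so V = 6.96 × 8.022/9.982 = 5.59 V.

Unloaded: 5.98 V; loaded: 5.59 V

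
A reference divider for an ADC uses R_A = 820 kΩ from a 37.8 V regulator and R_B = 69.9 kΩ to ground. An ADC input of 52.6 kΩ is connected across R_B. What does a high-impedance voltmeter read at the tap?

V_out ≈ 1.33 V

The load sits in parallel with R_B: R_B‖R_L = (69.9 × 52.6) / (69.9 + 52.6) = 30.01 kΩ.
V_out = 37.8 × 30.01 / (820 + 30.01) = 37.8 × 30.01/850.0 = 1.33 V.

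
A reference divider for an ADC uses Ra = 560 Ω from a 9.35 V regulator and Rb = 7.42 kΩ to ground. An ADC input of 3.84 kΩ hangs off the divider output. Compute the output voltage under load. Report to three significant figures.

The load sits in parallel with Rb: Rb‖R_L = (7420 × 3840) / (7420 + 3840) = 2530 Ω.
V_out = 9.35 × 2530 / (560 + 2530) = 9.35 × 2530/3090 = 7.66 V.
(Unloaded it would have been 8.69 V.)

V_out ≈ 7.66 V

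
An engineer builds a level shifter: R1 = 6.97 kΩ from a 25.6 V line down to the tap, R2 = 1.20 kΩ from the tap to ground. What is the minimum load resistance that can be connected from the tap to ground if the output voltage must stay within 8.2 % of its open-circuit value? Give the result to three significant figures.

Output resistance R_th = R1‖R2 = (6.97 × 1.20)/8.170 = 1.024 kΩ.
The fractional drop is R_th/(R_th + R_L); requiring this ≤ 0.0820 gives R_L ≥ R_th(1/0.0820 − 1) = 1.024 × 11.20 = 11.5 kΩ.

R_L(min) ≈ 11.5 kΩ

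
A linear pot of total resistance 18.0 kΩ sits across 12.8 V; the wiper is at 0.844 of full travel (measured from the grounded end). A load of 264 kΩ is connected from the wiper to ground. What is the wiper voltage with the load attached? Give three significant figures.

V ≈ 10.7 V

The wiper splits the pot into (1−α)R = 2.808 kΩ above and αR = 15.19 kΩ below.
Lower section ‖ load = 14.37 kΩ.
V_wiper = 12.8 × 14.37/(2.808 + 14.37) = 10.7 V.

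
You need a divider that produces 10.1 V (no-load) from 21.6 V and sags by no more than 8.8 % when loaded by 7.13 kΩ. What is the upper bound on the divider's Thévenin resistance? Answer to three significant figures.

R_th ≤ 688 Ω

Loading drop = R_th/(R_th + R_L) ≤ 0.0880, so R_th ≤ R_L · ε/(1−ε) = 7.13 kΩ × 0.0880/0.9120 = 688 Ω.
(Any R1, R2 with R2/(R1+R2) = 0.468 and R1‖R2 ≤ 688 Ω will meet the spec.)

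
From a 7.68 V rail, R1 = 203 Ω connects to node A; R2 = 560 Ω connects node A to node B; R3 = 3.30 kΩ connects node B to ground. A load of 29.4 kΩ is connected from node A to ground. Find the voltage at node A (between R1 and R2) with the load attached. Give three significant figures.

V ≈ 7.25 V

Below node A the series string R2+R3 = 3860 Ω sits in parallel with the 29400 Ω load: 3412 Ω.
V_A = 7.68 × 3412/(203 + 3412) = 7.25 V.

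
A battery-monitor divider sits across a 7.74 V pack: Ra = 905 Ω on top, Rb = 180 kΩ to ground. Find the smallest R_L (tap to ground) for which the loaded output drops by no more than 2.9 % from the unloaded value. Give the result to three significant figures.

R_L(min) ≈ 30.2 kΩ

Output resistance R_th = Ra‖Rb = (905 × 180000)/180900 = 900.5 Ω.
The fractional drop is R_th/(R_th + R_L); requiring this ≤ 0.0290 gives R_L ≥ R_th(1/0.0290 − 1) = 900.5 × 33.48 = 30.2 kΩ.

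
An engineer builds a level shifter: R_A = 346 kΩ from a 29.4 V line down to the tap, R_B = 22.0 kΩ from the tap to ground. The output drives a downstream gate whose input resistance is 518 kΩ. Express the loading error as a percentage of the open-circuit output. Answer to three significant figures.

3.84 %

The divider's output (Thévenin) resistance is R_A‖R_B = 20.68 kΩ.
Fractional drop under load = R_th/(R_th + R_L) = 20.68 / (20.68 + 518) = 0.03840.
So the output falls by 3.84 %.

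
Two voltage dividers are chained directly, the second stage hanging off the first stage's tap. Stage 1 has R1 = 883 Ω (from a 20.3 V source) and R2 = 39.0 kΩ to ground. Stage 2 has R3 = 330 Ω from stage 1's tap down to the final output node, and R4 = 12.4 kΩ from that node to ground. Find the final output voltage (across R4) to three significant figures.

Stage 2 presents R3+R4 = 12730 Ω as a load on stage 1's tap.
Stage 1's lower leg becomes R2‖(R3+R4) = 9597 Ω, so V_mid = 20.3 × 9597/10480 = 18.59 V.
Stage 2 is itself unloaded: V_out = V_mid × R4/(R3+R4) = 18.59 × 12400/12730 = 18.1 V.

V_out ≈ 18.1 V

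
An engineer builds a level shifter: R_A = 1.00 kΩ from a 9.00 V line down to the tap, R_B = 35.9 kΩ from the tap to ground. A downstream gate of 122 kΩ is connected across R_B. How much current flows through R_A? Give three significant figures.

R_B‖R_L = 27.74 kΩ, so the source sees R_A + R_B‖R_L = 28.74 kΩ.
I = 9.00 V / 28.74 kΩ = 0.313 mA.

I ≈ 0.313 mA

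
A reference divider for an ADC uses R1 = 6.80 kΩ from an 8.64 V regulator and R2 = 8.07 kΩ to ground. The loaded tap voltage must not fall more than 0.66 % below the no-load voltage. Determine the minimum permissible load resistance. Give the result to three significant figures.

Output resistance R_th = R1‖R2 = (6.80 × 8.07)/14.87 = 3.690 kΩ.
The fractional drop is R_th/(R_th + R_L); requiring this ≤ 0.00660 gives R_L ≥ R_th(1/0.00660 − 1) = 3.690 × 150.5 = 555 kΩ.

R_L(min) ≈ 555 kΩ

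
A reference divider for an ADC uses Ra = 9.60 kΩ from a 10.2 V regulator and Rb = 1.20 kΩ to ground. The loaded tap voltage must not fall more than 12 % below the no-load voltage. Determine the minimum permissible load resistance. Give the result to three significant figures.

Output resistance R_th = Ra‖Rb = (9.60 × 1.20)/10.80 = 1.067 kΩ.
The fractional drop is R_th/(R_th + R_L); requiring this ≤ 0.120 gives R_L ≥ R_th(1/0.120 − 1) = 1.067 × 7.333 = 7.82 kΩ.

R_L(min) ≈ 7.82 kΩ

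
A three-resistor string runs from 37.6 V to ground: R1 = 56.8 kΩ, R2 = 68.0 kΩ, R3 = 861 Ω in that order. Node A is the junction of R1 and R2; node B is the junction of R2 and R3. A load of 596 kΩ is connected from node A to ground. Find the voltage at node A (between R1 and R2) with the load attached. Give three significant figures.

Below node A the series string R2+R3 = 68860 Ω sits in parallel with the 596000 Ω load: 61730 Ω.
V_A = 37.6 × 61730/(56800 + 61730) = 19.6 V.

V ≈ 19.6 V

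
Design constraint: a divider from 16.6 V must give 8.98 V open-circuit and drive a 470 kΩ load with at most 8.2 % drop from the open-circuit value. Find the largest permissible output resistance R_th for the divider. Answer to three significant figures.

R_th ≤ 42.0 kΩ

Loading drop = R_th/(R_th + R_L) ≤ 0.0820, so R_th ≤ R_L · ε/(1−ε) = 470 kΩ × 0.0820/0.9180 = 42.0 kΩ.
(Any R1, R2 with R2/(R1+R2) = 0.541 and R1‖R2 ≤ 42.0 kΩ will meet the spec.)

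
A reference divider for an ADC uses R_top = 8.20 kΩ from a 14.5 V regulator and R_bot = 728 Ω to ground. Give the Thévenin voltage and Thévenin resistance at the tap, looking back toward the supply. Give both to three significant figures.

V_th = 1.18 V, R_th = 669 Ω

V_th is the open-circuit tap voltage: 14.5 × 728/(8200 + 728) = 1.18 V.
With the supply zeroed, R_top and R_bot appear in parallel from the tap: R_th = R_top‖R_bot = (8200 × 728)/8928 = 669 Ω.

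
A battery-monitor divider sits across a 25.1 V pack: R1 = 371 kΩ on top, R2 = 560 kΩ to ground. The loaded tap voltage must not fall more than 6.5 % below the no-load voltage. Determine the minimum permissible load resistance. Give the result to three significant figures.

R_L(min) ≈ 3.21 MΩ

Output resistance R_th = R1‖R2 = (371 × 560)/931.0 = 223.2 kΩ.
The fractional drop is R_th/(R_th + R_L); requiring this ≤ 0.0650 gives R_L ≥ R_th(1/0.0650 − 1) = 223.2 × 14.38 = 3.21 MΩ.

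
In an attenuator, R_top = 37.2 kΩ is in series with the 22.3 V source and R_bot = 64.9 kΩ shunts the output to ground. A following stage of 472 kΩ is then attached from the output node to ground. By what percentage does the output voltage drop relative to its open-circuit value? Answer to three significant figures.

The divider's output (Thévenin) resistance is R_top‖R_bot = 23.65 kΩ.
Fractional drop under load = R_th/(R_th + R_L) = 23.65 / (23.65 + 472) = 0.04771.
So the output falls by 4.77 %.

4.77 %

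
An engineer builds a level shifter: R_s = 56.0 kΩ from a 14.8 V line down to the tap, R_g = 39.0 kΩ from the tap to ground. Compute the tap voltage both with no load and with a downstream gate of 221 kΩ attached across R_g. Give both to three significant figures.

Unloaded: 6.08 V; loaded: 5.50 V

Open-circuit: V = 14.8 × 39.0/(56.0 + 39.0) = 6.08 V.
With the load, R_g becomes R_g‖R_L = 33.15 kΩ, so V = 14.8 × 33.15/89.15 = 5.50 V.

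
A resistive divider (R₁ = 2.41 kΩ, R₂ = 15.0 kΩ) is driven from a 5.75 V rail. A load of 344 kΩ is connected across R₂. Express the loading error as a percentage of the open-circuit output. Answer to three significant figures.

0.600 %

The divider's output (Thévenin) resistance is R₁‖R₂ = 2.076 kΩ.
Fractional drop under load = R_th/(R_th + R_L) = 2.076 / (2.076 + 344) = 0.006000.
So the output falls by 0.600 %.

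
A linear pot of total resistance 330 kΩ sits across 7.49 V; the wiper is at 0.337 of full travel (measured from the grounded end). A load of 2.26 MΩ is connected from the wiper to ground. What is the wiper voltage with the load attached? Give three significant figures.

The wiper splits the pot into (1−α)R = 218.8 kΩ above and αR = 111.2 kΩ below.
Lower section ‖ load = 106.0 kΩ.
V_wiper = 7.49 × 106.0/(218.8 + 106.0) = 2.44 V.

V ≈ 2.44 V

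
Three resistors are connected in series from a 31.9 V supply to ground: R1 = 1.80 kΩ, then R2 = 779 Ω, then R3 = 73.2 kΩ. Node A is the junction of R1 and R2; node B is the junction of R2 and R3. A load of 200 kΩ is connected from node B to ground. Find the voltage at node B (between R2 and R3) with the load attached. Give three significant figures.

At node B, R3 is in parallel with the load: R3‖R_L = 53590 Ω.
Below node A the resistance is R2 + (R3‖R_L) = 54370 Ω, so V_A = 31.9 × 54370/56170 = 30.88 V.
Then V_B = V_A × (R3‖R_L)/(R2 + R3‖R_L) = 30.88 × 53590/54370 = 30.4 V.

V ≈ 30.4 V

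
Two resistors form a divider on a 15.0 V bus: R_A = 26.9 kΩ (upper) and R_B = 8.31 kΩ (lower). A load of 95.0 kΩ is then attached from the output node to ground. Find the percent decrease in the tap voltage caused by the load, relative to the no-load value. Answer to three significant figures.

The divider's output (Thévenin) resistance is R_A‖R_B = 6.349 kΩ.
Fractional drop under load = R_th/(R_th + R_L) = 6.349 / (6.349 + 95.0) = 0.06264.
So the output falls by 6.26 %.

6.26 %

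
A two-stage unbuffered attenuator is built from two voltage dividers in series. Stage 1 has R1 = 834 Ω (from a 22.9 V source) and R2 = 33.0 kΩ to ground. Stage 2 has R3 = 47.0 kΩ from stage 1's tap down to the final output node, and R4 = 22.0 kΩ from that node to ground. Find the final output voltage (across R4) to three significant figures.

Stage 2 presents R3+R4 = 69000 Ω as a load on stage 1's tap.
Stage 1's lower leg becomes R2‖(R3+R4) = 22320 Ω, so V_mid = 22.9 × 22320/23160 = 22.08 V.
Stage 2 is itself unloaded: V_out = V_mid × R4/(R3+R4) = 22.08 × 22000/69000 = 7.04 V.

V_out ≈ 7.04 V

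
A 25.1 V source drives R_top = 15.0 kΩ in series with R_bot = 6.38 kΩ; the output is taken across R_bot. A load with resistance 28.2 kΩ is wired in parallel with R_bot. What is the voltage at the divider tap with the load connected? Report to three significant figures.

V_out ≈ 6.46 V

The load sits in parallel with R_bot: R_bot‖R_L = (6.38 × 28.2) / (6.38 + 28.2) = 5.203 kΩ.
V_out = 25.1 × 5.203 / (15.0 + 5.203) = 25.1 × 5.203/20.20 = 6.46 V.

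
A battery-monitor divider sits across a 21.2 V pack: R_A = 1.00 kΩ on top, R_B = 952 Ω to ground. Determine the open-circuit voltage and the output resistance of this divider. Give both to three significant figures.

V_th = 10.3 V, R_th = 488 Ω

V_th is the open-circuit tap voltage: 21.2 × 952/(1000 + 952) = 10.3 V.
With the supply zeroed, R_A and R_B appear in parallel from the tap: R_th = R_A‖R_B = (1000 × 952)/1952 = 488 Ω.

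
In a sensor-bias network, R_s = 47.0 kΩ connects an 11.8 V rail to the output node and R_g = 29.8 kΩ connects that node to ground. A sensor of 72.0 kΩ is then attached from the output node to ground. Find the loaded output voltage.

V_out ≈ 3.65 V

The load sits in parallel with R_g: R_g‖R_L = (29.8 × 72.0) / (29.8 + 72.0) = 21.08 kΩ.
V_out = 11.8 × 21.08 / (47.0 + 21.08) = 11.8 × 21.08/68.08 = 3.65 V.
(Unloaded it would have been 4.58 V.)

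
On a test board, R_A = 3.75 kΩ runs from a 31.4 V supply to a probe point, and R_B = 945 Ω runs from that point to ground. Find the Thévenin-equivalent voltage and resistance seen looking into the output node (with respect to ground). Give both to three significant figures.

V_th is the open-circuit tap voltage: 31.4 × 945/(3750 + 945) = 6.32 V.
With the supply zeroed, R_A and R_B appear in parallel from the tap: R_th = R_A‖R_B = (3750 × 945)/4695 = 755 Ω.

V_th = 6.32 V, R_th = 755 Ω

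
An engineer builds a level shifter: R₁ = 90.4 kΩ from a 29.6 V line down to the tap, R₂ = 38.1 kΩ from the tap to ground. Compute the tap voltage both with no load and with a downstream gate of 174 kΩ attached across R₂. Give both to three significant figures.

Open-circuit: V = 29.6 × 38.1/(90.4 + 38.1) = 8.78 V.
With the load, R₂ becomes R₂‖R_L = 31.26 kΩ, so V = 29.6 × 31.26/121.7 = 7.60 V.

Unloaded: 8.78 V; loaded: 7.60 V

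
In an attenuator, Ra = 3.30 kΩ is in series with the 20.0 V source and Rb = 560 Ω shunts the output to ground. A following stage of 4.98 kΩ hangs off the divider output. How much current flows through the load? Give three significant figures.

I_L ≈ 0.532 mA

Rb‖R_L = 503.4 Ω; V_out = 20.0 × 503.4/3803 = 2.647 V.
I_L = V_out / R_L = 2.647 / 4.98 kΩ = 0.532 mA.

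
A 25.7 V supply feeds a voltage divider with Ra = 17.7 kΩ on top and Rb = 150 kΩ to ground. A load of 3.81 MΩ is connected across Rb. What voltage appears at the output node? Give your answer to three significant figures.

The load sits in parallel with Rb: Rb‖R_L = (150 × 3810) / (150 + 3810) = 144.3 kΩ.
V_out = 25.7 × 144.3 / (17.7 + 144.3) = 25.7 × 144.3/162.0 = 22.9 V.
(Unloaded it would have been 23.0 V.)

V_out ≈ 22.9 V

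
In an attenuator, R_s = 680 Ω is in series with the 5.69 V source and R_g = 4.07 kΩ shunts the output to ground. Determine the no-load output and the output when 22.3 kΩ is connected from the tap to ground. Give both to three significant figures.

Open-circuit: V = 5.69 × 4070/(680 + 4070) = 4.88 V.
With the load, R_g becomes R_g‖R_L = 3442 Ω, so V = 5.69 × 3442/4122 = 4.75 V.

Unloaded: 4.88 V; loaded: 4.75 V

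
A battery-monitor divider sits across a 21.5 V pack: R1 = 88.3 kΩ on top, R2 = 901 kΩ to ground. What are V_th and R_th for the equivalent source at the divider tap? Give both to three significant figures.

V_th = 19.6 V, R_th = 80.4 kΩ

V_th is the open-circuit tap voltage: 21.5 × 901/(88.3 + 901) = 19.6 V.
With the supply zeroed, R1 and R2 appear in parallel from the tap: R_th = R1‖R2 = (88.3 × 901)/989.3 = 80.4 kΩ.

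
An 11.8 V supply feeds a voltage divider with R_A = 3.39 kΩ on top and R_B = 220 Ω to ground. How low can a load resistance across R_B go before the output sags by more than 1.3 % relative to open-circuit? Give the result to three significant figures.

Output resistance R_th = R_A‖R_B = (3390 × 220)/3610 = 206.6 Ω.
The fractional drop is R_th/(R_th + R_L); requiring this ≤ 0.0130 gives R_L ≥ R_th(1/0.0130 − 1) = 206.6 × 75.92 = 15.7 kΩ.

R_L(min) ≈ 15.7 kΩ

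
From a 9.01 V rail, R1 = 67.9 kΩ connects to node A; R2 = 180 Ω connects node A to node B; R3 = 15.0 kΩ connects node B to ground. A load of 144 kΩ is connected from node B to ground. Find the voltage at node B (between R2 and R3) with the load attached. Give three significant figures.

At node B, R3 is in parallel with the load: R3‖R_L = 13580 Ω.
Below node A the resistance is R2 + (R3‖R_L) = 13760 Ω, so V_A = 9.01 × 13760/81660 = 1.519 V.
Then V_B = V_A × (R3‖R_L)/(R2 + R3‖R_L) = 1.519 × 13580/13760 = 1.50 V.

V ≈ 1.50 V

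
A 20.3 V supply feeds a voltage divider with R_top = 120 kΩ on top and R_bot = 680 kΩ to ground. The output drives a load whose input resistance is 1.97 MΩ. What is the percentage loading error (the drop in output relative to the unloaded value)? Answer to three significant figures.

The divider's output (Thévenin) resistance is R_top‖R_bot = 102.0 kΩ.
Fractional drop under load = R_th/(R_th + R_L) = 102.0 / (102.0 + 1970) = 0.04923.
So the output falls by 4.92 %.

4.92 %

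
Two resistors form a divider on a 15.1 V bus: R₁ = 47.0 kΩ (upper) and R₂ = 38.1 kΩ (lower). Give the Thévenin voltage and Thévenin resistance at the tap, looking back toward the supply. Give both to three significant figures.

V_th = 6.76 V, R_th = 21.0 kΩ

V_th is the open-circuit tap voltage: 15.1 × 38.1/(47.0 + 38.1) = 6.76 V.
With the supply zeroed, R₁ and R₂ appear in parallel from the tap: R_th = R₁‖R₂ = (47.0 × 38.1)/85.10 = 21.0 kΩ.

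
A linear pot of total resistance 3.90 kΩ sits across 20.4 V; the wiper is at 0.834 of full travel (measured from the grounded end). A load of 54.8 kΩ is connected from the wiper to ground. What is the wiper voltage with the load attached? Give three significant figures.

V ≈ 16.8 V

The wiper splits the pot into (1−α)R = 647.4 Ω above and αR = 3253 Ω below.
Lower section ‖ load = 3070 Ω.
V_wiper = 20.4 × 3070/(647.4 + 3070) = 16.8 V.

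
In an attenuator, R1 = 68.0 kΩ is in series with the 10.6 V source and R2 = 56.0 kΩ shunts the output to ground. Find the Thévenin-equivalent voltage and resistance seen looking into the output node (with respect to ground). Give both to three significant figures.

V_th is the open-circuit tap voltage: 10.6 × 56.0/(68.0 + 56.0) = 4.79 V.
With the supply zeroed, R1 and R2 appear in parallel from the tap: R_th = R1‖R2 = (68.0 × 56.0)/124.0 = 30.7 kΩ.

V_th = 4.79 V, R_th = 30.7 kΩ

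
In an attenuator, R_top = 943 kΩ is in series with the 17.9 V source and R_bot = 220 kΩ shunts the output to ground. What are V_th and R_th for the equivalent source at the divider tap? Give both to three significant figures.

V_th is the open-circuit tap voltage: 17.9 × 220/(943 + 220) = 3.39 V.
With the supply zeroed, R_top and R_bot appear in parallel from the tap: R_th = R_top‖R_bot = (943 × 220)/1163 = 178 kΩ.

V_th = 3.39 V, R_th = 178 kΩ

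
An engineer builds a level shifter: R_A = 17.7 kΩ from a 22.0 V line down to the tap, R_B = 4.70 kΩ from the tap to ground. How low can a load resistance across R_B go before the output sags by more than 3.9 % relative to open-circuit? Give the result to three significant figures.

R_L(min) ≈ 91.5 kΩ

Output resistance R_th = R_A‖R_B = (17.7 × 4.70)/22.40 = 3.714 kΩ.
The fractional drop is R_th/(R_th + R_L); requiring this ≤ 0.0390 gives R_L ≥ R_th(1/0.0390 − 1) = 3.714 × 24.64 = 91.5 kΩ.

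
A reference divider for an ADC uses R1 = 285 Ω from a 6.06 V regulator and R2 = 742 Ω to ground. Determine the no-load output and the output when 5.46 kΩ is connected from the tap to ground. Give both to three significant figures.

Unloaded: 4.38 V; loaded: 4.22 V

Open-circuit: V = 6.06 × 742/(285 + 742) = 4.38 V.
With the load, R2 becomes R2‖R_L = 653.2 Ω, so V = 6.06 × 653.2/938.2 = 4.22 V.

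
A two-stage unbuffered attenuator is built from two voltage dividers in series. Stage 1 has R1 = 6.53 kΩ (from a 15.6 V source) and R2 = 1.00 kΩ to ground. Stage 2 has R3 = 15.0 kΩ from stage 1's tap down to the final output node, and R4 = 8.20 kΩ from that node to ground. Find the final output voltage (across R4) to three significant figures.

Stage 2 presents R3+R4 = 23.20 kΩ as a load on stage 1's tap.
Stage 1's lower leg becomes R2‖(R3+R4) = 0.9587 kΩ, so V_mid = 15.6 × 0.9587/7.489 = 1.997 V.
Stage 2 is itself unloaded: V_out = V_mid × R4/(R3+R4) = 1.997 × 8.20/23.20 = 0.706 V.

V_out ≈ 0.706 V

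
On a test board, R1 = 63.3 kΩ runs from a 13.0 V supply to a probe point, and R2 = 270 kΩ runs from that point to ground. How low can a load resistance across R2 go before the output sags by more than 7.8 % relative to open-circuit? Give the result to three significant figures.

Output resistance R_th = R1‖R2 = (63.3 × 270)/333.3 = 51.28 kΩ.
The fractional drop is R_th/(R_th + R_L); requiring this ≤ 0.0780 gives R_L ≥ R_th(1/0.0780 − 1) = 51.28 × 11.82 = 606 kΩ.

R_L(min) ≈ 606 kΩ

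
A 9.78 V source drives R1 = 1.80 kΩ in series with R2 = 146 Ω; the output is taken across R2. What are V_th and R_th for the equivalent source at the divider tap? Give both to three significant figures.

V_th is the open-circuit tap voltage: 9.78 × 146/(1800 + 146) = 0.734 V.
With the supply zeroed, R1 and R2 appear in parallel from the tap: R_th = R1‖R2 = (1800 × 146)/1946 = 135 Ω.

V_th = 0.734 V, R_th = 135 Ω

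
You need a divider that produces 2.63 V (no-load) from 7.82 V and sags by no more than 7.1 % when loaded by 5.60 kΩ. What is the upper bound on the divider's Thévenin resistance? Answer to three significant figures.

Loading drop = R_th/(R_th + R_L) ≤ 0.0710, so R_th ≤ R_L · ε/(1−ε) = 5.60 kΩ × 0.0710/0.9290 = 428 Ω.

R_th ≤ 428 Ω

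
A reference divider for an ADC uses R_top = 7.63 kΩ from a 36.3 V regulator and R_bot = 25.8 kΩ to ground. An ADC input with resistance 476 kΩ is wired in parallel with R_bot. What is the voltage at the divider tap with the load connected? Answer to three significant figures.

The load sits in parallel with R_bot: R_bot‖R_L = (25.8 × 476) / (25.8 + 476) = 24.47 kΩ.
V_out = 36.3 × 24.47 / (7.63 + 24.47) = 36.3 × 24.47/32.10 = 27.7 V.

V_out ≈ 27.7 V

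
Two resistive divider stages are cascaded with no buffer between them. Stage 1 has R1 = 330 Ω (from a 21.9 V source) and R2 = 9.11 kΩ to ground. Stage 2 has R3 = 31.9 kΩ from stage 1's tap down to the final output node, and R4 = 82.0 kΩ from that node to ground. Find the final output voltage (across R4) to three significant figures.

V_out ≈ 15.2 V

Stage 2 presents R3+R4 = 113900 Ω as a load on stage 1's tap.
Stage 1's lower leg becomes R2‖(R3+R4) = 8435 Ω, so V_mid = 21.9 × 8435/8765 = 21.08 V.
Stage 2 is itself unloaded: V_out = V_mid × R4/(R3+R4) = 21.08 × 82000/113900 = 15.2 V.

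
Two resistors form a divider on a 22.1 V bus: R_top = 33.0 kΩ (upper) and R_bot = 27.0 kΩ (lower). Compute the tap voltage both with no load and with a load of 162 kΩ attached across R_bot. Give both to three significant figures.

Open-circuit: V = 22.1 × 27.0/(33.0 + 27.0) = 9.95 V.
With the load, R_bot becomes R_bot‖R_L = 23.14 kΩ, so V = 22.1 × 23.14/56.14 = 9.11 V.

Unloaded: 9.95 V; loaded: 9.11 V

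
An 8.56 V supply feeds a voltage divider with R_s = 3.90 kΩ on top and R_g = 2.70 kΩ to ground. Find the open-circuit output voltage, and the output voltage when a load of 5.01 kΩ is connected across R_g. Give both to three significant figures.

Unloaded: 3.50 V; loaded: 2.66 V

Open-circuit: V = 8.56 × 2.70/(3.90 + 2.70) = 3.50 V.
With the load, R_g becomes R_g‖R_L = 1.754 kΩ, so V = 8.56 × 1.754/5.654 = 2.66 V.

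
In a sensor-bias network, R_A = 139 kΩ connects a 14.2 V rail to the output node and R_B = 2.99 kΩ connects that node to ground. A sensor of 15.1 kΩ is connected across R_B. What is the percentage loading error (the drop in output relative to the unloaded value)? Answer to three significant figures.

16.2 %

The divider's output (Thévenin) resistance is R_A‖R_B = 2.927 kΩ.
Fractional drop under load = R_th/(R_th + R_L) = 2.927 / (2.927 + 15.1) = 0.1624.
So the output falls by 16.2 %.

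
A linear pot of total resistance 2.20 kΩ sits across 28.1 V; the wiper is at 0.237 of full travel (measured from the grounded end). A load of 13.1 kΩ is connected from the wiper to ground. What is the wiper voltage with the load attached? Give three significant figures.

The wiper splits the pot into (1−α)R = 1679 Ω above and αR = 521.4 Ω below.
Lower section ‖ load = 501.4 Ω.
V_wiper = 28.1 × 501.4/(1679 + 501.4) = 6.46 V.

V ≈ 6.46 V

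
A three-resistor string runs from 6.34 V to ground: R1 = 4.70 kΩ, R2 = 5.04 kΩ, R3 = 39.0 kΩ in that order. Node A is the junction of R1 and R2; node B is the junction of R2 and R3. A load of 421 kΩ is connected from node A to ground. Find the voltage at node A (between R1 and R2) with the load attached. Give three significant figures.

V ≈ 5.67 V

Below node A the series string R2+R3 = 44.04 kΩ sits in parallel with the 421 kΩ load: 39.87 kΩ.
V_A = 6.34 × 39.87/(4.70 + 39.87) = 5.67 V.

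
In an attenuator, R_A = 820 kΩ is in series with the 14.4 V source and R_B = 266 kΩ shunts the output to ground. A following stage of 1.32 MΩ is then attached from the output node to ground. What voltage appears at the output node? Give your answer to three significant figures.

V_out ≈ 3.06 V

The load sits in parallel with R_B: R_B‖R_L = (266 × 1320) / (266 + 1320) = 221.4 kΩ.
V_out = 14.4 × 221.4 / (820 + 221.4) = 14.4 × 221.4/1041 = 3.06 V.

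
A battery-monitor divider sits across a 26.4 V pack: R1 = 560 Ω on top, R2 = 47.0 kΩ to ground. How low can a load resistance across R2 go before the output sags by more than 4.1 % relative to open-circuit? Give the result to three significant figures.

R_L(min) ≈ 12.9 kΩ

Output resistance R_th = R1‖R2 = (560 × 47000)/47560 = 553.4 Ω.
The fractional drop is R_th/(R_th + R_L); requiring this ≤ 0.0410 gives R_L ≥ R_th(1/0.0410 − 1) = 553.4 × 23.39 = 12.9 kΩ.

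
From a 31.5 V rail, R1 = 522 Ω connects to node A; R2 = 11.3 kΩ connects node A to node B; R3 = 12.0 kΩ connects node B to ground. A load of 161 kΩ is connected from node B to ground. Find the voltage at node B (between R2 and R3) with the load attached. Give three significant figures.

At node B, R3 is in parallel with the load: R3‖R_L = 11170 Ω.
Below node A the resistance is R2 + (R3‖R_L) = 22470 Ω, so V_A = 31.5 × 22470/22990 = 30.78 V.
Then V_B = V_A × (R3‖R_L)/(R2 + R3‖R_L) = 30.78 × 11170/22470 = 15.3 V.

V ≈ 15.3 V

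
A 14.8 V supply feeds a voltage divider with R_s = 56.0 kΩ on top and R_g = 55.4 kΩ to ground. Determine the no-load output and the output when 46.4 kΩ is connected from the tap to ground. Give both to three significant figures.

Open-circuit: V = 14.8 × 55.4/(56.0 + 55.4) = 7.36 V.
With the load, R_g becomes R_g‖R_L = 25.25 kΩ, so V = 14.8 × 25.25/81.25 = 4.60 V.

Unloaded: 7.36 V; loaded: 4.60 V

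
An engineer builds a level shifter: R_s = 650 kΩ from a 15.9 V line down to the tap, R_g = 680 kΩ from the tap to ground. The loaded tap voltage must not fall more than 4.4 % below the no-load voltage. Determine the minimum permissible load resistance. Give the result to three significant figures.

R_L(min) ≈ 7.22 MΩ

Output resistance R_th = R_s‖R_g = (650 × 680)/1330 = 332.3 kΩ.
The fractional drop is R_th/(R_th + R_L); requiring this ≤ 0.0440 gives R_L ≥ R_th(1/0.0440 − 1) = 332.3 × 21.73 = 7.22 MΩ.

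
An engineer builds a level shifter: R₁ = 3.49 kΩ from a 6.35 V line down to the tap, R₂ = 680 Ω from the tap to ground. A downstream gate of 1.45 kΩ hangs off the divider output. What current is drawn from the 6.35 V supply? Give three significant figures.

I ≈ 1.61 mA

R₂‖R_L = 462.9 Ω, so the source sees R₁ + R₂‖R_L = 3953 Ω.
I = 6.35 V / 3953 Ω = 1.61 mA.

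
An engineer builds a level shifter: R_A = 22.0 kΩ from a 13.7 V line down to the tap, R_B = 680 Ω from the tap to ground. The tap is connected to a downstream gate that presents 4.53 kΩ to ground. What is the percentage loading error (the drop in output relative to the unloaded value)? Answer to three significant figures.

12.7 %

Unloaded V = 13.7 × 680/22680 = 0.41076 V.
Loaded: R_B‖R_L = 591.2 Ω, giving V = 13.7 × 591.2/22590 = 0.35855 V.
Drop = (0.41076 − 0.35855) / 0.41076 = 12.7 %.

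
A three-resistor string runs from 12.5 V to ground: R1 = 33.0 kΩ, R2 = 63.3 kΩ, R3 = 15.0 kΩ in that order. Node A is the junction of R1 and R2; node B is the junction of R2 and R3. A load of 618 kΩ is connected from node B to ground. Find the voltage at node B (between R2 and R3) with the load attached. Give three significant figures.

At node B, R3 is in parallel with the load: R3‖R_L = 14.64 kΩ.
Below node A the resistance is R2 + (R3‖R_L) = 77.94 kΩ, so V_A = 12.5 × 77.94/110.9 = 8.782 V.
Then V_B = V_A × (R3‖R_L)/(R2 + R3‖R_L) = 8.782 × 14.64/77.94 = 1.65 V.

V ≈ 1.65 V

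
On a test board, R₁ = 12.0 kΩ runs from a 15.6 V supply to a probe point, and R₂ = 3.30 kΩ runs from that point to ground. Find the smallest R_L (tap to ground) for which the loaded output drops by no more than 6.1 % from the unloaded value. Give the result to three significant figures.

Output resistance R_th = R₁‖R₂ = (12.0 × 3.30)/15.30 = 2.588 kΩ.
The fractional drop is R_th/(R_th + R_L); requiring this ≤ 0.0610 gives R_L ≥ R_th(1/0.0610 − 1) = 2.588 × 15.39 = 39.8 kΩ.

R_L(min) ≈ 39.8 kΩ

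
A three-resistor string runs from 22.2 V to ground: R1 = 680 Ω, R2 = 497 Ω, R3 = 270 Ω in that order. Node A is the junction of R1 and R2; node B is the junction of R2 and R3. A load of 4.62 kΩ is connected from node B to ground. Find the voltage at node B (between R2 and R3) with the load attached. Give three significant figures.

V ≈ 3.95 V

At node B, R3 is in parallel with the load: R3‖R_L = 255.1 Ω.
Below node A the resistance is R2 + (R3‖R_L) = 752.1 Ω, so V_A = 22.2 × 752.1/1432 = 11.66 V.
Then V_B = V_A × (R3‖R_L)/(R2 + R3‖R_L) = 11.66 × 255.1/752.1 = 3.95 V.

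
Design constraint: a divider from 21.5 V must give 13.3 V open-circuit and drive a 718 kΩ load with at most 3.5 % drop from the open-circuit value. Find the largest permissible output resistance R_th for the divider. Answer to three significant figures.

R_th ≤ 26.0 kΩ

Loading drop = R_th/(R_th + R_L) ≤ 0.0350, so R_th ≤ R_L · ε/(1−ε) = 718 kΩ × 0.0350/0.9650 = 26.0 kΩ.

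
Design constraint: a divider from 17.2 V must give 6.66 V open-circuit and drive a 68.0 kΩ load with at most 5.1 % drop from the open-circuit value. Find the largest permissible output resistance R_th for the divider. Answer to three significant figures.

R_th ≤ 3.65 kΩ

Loading drop = R_th/(R_th + R_L) ≤ 0.0510, so R_th ≤ R_L · ε/(1−ε) = 68.0 kΩ × 0.0510/0.9490 = 3.65 kΩ.
(Any R1, R2 with R2/(R1+R2) = 0.387 and R1‖R2 ≤ 3.65 kΩ will meet the spec.)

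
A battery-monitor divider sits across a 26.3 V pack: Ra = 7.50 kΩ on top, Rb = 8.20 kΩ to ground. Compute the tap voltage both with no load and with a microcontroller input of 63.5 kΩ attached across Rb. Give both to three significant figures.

Unloaded: 13.7 V; loaded: 12.9 V

Open-circuit: V = 26.3 × 8.20/(7.50 + 8.20) = 13.7 V.
With the load, Rb becomes Rb‖R_L = 7.262 kΩ, so V = 26.3 × 7.262/14.76 = 12.9 V.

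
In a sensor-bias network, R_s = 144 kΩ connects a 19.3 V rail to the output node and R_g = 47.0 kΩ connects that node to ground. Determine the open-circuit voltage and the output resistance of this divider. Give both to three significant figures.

V_th = 4.75 V, R_th = 35.4 kΩ

V_th is the open-circuit tap voltage: 19.3 × 47.0/(144 + 47.0) = 4.75 V.
With the supply zeroed, R_s and R_g appear in parallel from the tap: R_th = R_s‖R_g = (144 × 47.0)/191.0 = 35.4 kΩ.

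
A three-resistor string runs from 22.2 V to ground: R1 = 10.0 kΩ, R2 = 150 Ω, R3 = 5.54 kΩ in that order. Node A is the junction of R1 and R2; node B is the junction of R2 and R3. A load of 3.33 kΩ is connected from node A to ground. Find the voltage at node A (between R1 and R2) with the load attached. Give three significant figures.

Below node A the series string R2+R3 = 5690 Ω sits in parallel with the 3330 Ω load: 2101 Ω.
V_A = 22.2 × 2101/(10000 + 2101) = 3.85 V.

V ≈ 3.85 V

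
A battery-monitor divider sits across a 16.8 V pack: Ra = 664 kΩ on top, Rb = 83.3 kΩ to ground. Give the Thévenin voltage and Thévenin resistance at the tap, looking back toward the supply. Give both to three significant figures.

V_th is the open-circuit tap voltage: 16.8 × 83.3/(664 + 83.3) = 1.87 V.
With the supply zeroed, Ra and Rb appear in parallel from the tap: R_th = Ra‖Rb = (664 × 83.3)/747.3 = 74.0 kΩ.

V_th = 1.87 V, R_th = 74.0 kΩ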